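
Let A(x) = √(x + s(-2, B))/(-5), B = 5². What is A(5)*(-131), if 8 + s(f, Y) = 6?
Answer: 131*√3/5 ≈ 45.380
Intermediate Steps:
B = 25
s(f, Y) = -2 (s(f, Y) = -8 + 6 = -2)
A(x) = -√(-2 + x)/5 (A(x) = √(x - 2)/(-5) = √(-2 + x)*(-⅕) = -√(-2 + x)/5)
A(5)*(-131) = -√(-2 + 5)/5*(-131) = -√3/5*(-131) = 131*√3/5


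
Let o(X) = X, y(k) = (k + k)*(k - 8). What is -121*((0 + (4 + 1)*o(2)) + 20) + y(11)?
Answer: -3564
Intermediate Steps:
y(k) = 2*k*(-8 + k) (y(k) = (2*k)*(-8 + k) = 2*k*(-8 + k))
-121*((0 + (4 + 1)*o(2)) + 20) + y(11) = -121*((0 + (4 + 1)*2) + 20) + 2*11*(-8 + 11) = -121*((0 + 5*2) + 20) + 2*11*3 = -121*((0 + 10) + 20) + 66 = -121*(10 + 20) + 66 = -121*30 + 66 = -3630 + 66 = -3564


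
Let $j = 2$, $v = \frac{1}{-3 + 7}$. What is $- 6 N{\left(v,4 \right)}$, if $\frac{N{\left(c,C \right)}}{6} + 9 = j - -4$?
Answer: $108$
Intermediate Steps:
$v = \frac{1}{4} \approx 0.25$
$N{\left(c,C \right)} = -18$ ($N{\left(c,C \right)} = -54 + 6 \left(2 - -4\right) = -54 + 6 \left(2 + 4\right) = -54 + 6 \cdot 6 = -54 + 36 = -18$)
$- 6 N{\left(v,4 \right)} = \left(-6\right) \left(-18\right) = 108$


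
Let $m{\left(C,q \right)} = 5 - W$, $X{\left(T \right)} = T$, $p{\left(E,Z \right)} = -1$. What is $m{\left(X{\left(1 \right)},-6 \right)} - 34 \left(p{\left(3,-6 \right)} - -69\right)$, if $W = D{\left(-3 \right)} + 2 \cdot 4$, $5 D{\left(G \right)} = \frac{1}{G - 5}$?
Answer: $- \frac{92599}{40} \approx -2315.0$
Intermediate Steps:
$D{\left(G \right)} = \frac{1}{5 \left(-5 + G\right)}$ ($D{\left(G \right)} = \frac{1}{5 \left(G - 5\right)} = \frac{1}{5 \left(-5 + G\right)}$)
$W = \frac{319}{40}$ ($W = \frac{1}{5 \left(-5 - 3\right)} + 2 \cdot 4 = \frac{1}{5 \left(-8\right)} + 8 = \frac{1}{5} \left(- \frac{1}{8}\right) + 8 = - \frac{1}{40} + 8 = \frac{319}{40} \approx 7.975$)
$m{\left(C,q \right)} = - \frac{119}{40}$ ($m{\left(C,q \right)} = 5 - \frac{319}{40} = - \frac{119}{40}$)
$m{\left(X{\left(1 \right)},-6 \right)} - 34 \left(p{\left(3,-6 \right)} - -69\right) = - \frac{119}{40} - 34 \left(-1 - -69\right) = - \frac{119}{40} - 34 \left(-1 + 69\right) = - \frac{119}{40} - 2312 = - \frac{92599}{40}$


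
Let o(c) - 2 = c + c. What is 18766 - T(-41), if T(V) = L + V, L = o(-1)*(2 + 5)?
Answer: 18807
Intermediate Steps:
o(c) = 2 + 2*c (o(c) = 2 + (c + c) = 2 + 2*c)
L = 0 (L = (2 + 2*(-1))*(2 + 5) = (2 - 2)*7 = 0*7 = 0)
T(V) = V (T(V) = 0 + V = V)
18766 - T(-41) = 18766 - 1*(-41) = 18766 + 41 = 18807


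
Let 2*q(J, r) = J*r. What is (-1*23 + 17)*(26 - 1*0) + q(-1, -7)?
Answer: -305/2 ≈ -152.50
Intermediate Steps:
q(J, r) = J*r/2 (q(J, r) = (J*r)/2 = J*r/2)
(-1*23 + 17)*(26 - 1*0) + q(-1, -7) = (-1*23 + 17)*(26 - 1*0) + (½)*(-1)*(-7) = (-23 + 17)*(26 + 0) + 7/2 = -6*26 + 7/2 = -156 + 7/2 = -305/2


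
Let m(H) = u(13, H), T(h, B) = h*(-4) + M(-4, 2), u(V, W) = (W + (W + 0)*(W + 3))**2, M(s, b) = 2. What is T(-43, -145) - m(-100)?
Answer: -92159826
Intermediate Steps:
u(V, W) = (W + W*(3 + W))**2
T(h, B) = 2 - 4*h (T(h, B) = h*(-4) + 2 = -4*h + 2 = 2 - 4*h)
m(H) = H**2*(4 + H)**2
T(-43, -145) - m(-100) = (2 - 4*(-43)) - (-100)**2*(4 - 100)**2 = (2 + 172) - 10000*(-96)**2 = 174 - 10000*9216 = 174 - 1*92160000 = 174 - 92160000 = -92159826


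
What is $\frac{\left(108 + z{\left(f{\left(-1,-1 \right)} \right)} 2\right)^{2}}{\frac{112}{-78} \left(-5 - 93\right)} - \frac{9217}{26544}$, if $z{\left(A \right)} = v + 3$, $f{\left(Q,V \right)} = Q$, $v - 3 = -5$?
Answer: $\frac{111388667}{1300656} \approx 85.64$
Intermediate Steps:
$v = -2$ ($v = 3 - 5 = -2$)
$z{\left(A \right)} = 1$ ($z{\left(A \right)} = -2 + 3 = 1$)
$\frac{\left(108 + z{\left(f{\left(-1,-1 \right)} \right)} 2\right)^{2}}{\frac{112}{-78} \left(-5 - 93\right)} - \frac{9217}{26544} = \frac{\left(108 + 1 \cdot 2\right)^{2}}{\frac{112}{-78} \left(-5 - 93\right)} - \frac{9217}{26544} = \frac{\left(108 + 2\right)^{2}}{112 \left(- \frac{1}{78}\right) \left(-98\right)} - \frac{9217}{26544} = \frac{110^{2}}{\left(- \frac{56}{39}\right) \left(-98\right)} - \frac{9217}{26544} = \frac{12100}{\frac{5488}{39}} - \frac{9217}{26544} = 12100 \cdot \frac{39}{5488} - \frac{9217}{26544} = \frac{117975}{1372} - \frac{9217}{26544} = \frac{111388667}{1300656}$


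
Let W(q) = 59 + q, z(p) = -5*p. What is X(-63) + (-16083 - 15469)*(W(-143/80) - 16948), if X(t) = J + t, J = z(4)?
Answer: 2664690221/5 ≈ 5.3294e+8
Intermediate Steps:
J = -20 (J = -5*4 = -20)
X(t) = -20 + t
X(-63) + (-16083 - 15469)*(W(-143/80) - 16948) = (-20 - 63) + (-16083 - 15469)*((59 - 143/80) - 16948) = -83 - 31552*((59 - 143*1/80) - 16948) = -83 - 31552*((59 - 143/80) - 16948) = -83 - 31552*(4577/80 - 16948) = -83 - 31552*(-1351263/80) = -83 + 2664690636/5 = 2664690221/5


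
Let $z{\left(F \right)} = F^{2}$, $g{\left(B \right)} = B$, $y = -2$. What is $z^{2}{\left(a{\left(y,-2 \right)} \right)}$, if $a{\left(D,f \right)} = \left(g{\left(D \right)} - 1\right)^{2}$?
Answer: $6561$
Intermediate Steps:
$a{\left(D,f \right)} = \left(-1 + D\right)^{2}$ ($a{\left(D,f \right)} = \left(D - 1\right)^{2} = \left(-1 + D\right)^{2}$)
$z^{2}{\left(a{\left(y,-2 \right)} \right)} = \left(\left(\left(-1 - 2\right)^{2}\right)^{2}\right)^{2} = \left(\left(\left(-3\right)^{2}\right)^{2}\right)^{2} = \left(9^{2}\right)^{2} = 81^{2} = 6561$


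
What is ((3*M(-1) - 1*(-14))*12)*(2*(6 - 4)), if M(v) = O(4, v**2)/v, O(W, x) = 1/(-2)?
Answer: 744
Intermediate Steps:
O(W, x) = -1/2 (O(W, x) = 1*(-1/2) = -1/2)
M(v) = -1/(2*v)
((3*M(-1) - 1*(-14))*12)*(2*(6 - 4)) = ((3*(-1/2/(-1)) - 1*(-14))*12)*(2*(6 - 4)) = ((3*(-1/2*(-1)) + 14)*12)*(2*2) = ((3*(1/2) + 14)*12)*4 = ((3/2 + 14)*12)*4 = ((31/2)*12)*4 = 186*4 = 744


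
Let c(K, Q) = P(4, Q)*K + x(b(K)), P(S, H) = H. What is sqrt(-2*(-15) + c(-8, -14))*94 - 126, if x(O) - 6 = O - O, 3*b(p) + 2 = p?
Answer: -126 + 188*sqrt(37) ≈ 1017.6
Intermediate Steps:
b(p) = -2/3 + p/3
x(O) = 6 (x(O) = 6 + (O - O) = 6 + 0 = 6)
c(K, Q) = 6 + K*Q (c(K, Q) = Q*K + 6 = K*Q + 6 = 6 + K*Q)
sqrt(-2*(-15) + c(-8, -14))*94 - 126 = sqrt(-2*(-15) + (6 - 8*(-14)))*94 - 126 = sqrt(30 + (6 + 112))*94 - 126 = sqrt(30 + 118)*94 - 126 = sqrt(148)*94 - 126 = (2*sqrt(37))*94 - 126 = 188*sqrt(37) - 126 = -126 + 188*sqrt(37)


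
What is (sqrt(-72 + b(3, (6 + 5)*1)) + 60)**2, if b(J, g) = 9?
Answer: 3537 + 360*I*sqrt(7) ≈ 3537.0 + 952.47*I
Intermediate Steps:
(sqrt(-72 + b(3, (6 + 5)*1)) + 60)**2 = (sqrt(-72 + 9) + 60)**2 = (sqrt(-63) + 60)**2 = (3*I*sqrt(7) + 60)**2 = (60 + 3*I*sqrt(7))**2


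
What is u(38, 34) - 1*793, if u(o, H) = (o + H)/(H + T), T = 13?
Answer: -37199/47 ≈ -791.47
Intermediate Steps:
u(o, H) = (H + o)/(13 + H) (u(o, H) = (o + H)/(H + 13) = (H + o)/(13 + H))
u(38, 34) - 1*793 = (34 + 38)/(13 + 34) - 1*793 = 72/47 - 793 = -37199/47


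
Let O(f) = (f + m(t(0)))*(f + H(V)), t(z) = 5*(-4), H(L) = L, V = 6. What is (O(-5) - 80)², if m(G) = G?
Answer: 11025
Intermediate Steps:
t(z) = -20
O(f) = (-20 + f)*(6 + f) (O(f) = (f - 20)*(f + 6) = (-20 + f)*(6 + f))
(O(-5) - 80)² = ((-120 + (-5)² - 14*(-5)) - 80)² = ((-120 + 25 + 70) - 80)² = (-25 - 80)² = (-105)² = 11025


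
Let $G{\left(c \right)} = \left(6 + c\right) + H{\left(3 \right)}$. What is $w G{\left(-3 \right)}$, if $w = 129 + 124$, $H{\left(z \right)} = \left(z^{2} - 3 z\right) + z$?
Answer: $1518$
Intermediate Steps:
$H{\left(z \right)} = z^{2} - 2 z$
$G{\left(c \right)} = 9 + c$ ($G{\left(c \right)} = \left(6 + c\right) + 3 \left(-2 + 3\right) = \left(6 + c\right) + 3 \cdot 1 = \left(6 + c\right) + 3 = 9 + c$)
$w = 253$
$w G{\left(-3 \right)} = 253 \left(9 - 3\right) = 253 \cdot 6 = 1518$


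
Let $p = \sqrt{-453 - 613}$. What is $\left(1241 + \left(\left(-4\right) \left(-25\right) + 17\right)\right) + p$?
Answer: $1358 + i \sqrt{1066} \approx 1358.0 + 32.65 i$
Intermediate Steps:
$p = i \sqrt{1066}$ ($p = \sqrt{-1066} = i \sqrt{1066} \approx 32.65 i$)
$\left(1241 + \left(\left(-4\right) \left(-25\right) + 17\right)\right) + p = \left(1241 + \left(\left(-4\right) \left(-25\right) + 17\right)\right) + i \sqrt{1066} = \left(1241 + \left(100 + 17\right)\right) + i \sqrt{1066} = \left(1241 + 117\right) + i \sqrt{1066} = 1358 + i \sqrt{1066}$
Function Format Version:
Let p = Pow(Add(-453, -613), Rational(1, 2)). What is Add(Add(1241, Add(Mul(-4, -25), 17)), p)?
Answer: Add(1358, Mul(I, Pow(1066, Rational(1, 2)))) ≈ Add(1358.0, Mul(32.650, I))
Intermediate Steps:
p = Mul(I, Pow(1066, Rational(1, 2))) (p = Pow(-1066, Rational(1, 2)) = Mul(I, Pow(1066, Rational(1, 2))) ≈ Mul(32.650, I))
Add(Add(1241, Add(Mul(-4, -25), 17)), p) = Add(Add(1241, Add(Mul(-4, -25), 17)), Mul(I, Pow(1066, Rational(1, 2)))) = Add(Add(1241, Add(100, 17)), Mul(I, Pow(1066, Rational(1, 2)))) = Add(Add(1241, 117), Mul(I, Pow(1066, Rational(1, 2)))) = Add(1358, Mul(I, Pow(1066, Rational(1, 2))))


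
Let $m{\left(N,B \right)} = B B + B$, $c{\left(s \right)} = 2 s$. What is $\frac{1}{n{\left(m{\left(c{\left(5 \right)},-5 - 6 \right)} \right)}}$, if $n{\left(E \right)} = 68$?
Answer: $\frac{1}{68} \approx 0.014706$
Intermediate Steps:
$m{\left(N,B \right)} = B + B^{2}$ ($m{\left(N,B \right)} = B^{2} + B = B + B^{2}$)
$\frac{1}{n{\left(m{\left(c{\left(5 \right)},-5 - 6 \right)} \right)}} = \frac{1}{68}$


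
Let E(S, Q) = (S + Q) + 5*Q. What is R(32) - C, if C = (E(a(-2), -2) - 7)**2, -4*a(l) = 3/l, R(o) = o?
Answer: -20153/64 ≈ -314.89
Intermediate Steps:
a(l) = -3/(4*l)
E(S, Q) = S + 6*Q (E(S, Q) = (Q + S) + 5*Q = S + 6*Q)
C = 22201/64 (C = ((-3/4/(-2) + 6*(-2)) - 7)**2 = ((-3/4*(-1/2) - 12) - 7)**2 = ((3/8 - 12) - 7)**2 = (-93/8 - 7)**2 = (-149/8)**2 = 22201/64 ≈ 346.89)
R(32) - C = 32 - 1*22201/64 = 32 - 22201/64 = -20153/64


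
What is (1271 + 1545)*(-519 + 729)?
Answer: 591360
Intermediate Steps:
(1271 + 1545)*(-519 + 729) = 2816*210 = 591360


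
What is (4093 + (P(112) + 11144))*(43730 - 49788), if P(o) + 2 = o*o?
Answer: -168285182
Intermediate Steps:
P(o) = -2 + o² (P(o) = -2 + o*o = -2 + o²)
(4093 + (P(112) + 11144))*(43730 - 49788) = (4093 + ((-2 + 112²) + 11144))*(43730 - 49788) = (4093 + ((-2 + 12544) + 11144))*(-6058) = (4093 + (12542 + 11144))*(-6058) = (4093 + 23686)*(-6058) = 27779*(-6058) = -168285182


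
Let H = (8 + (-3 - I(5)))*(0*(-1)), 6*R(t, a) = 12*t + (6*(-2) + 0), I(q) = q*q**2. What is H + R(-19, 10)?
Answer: -40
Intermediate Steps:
I(q) = q**3
R(t, a) = -2 + 2*t (R(t, a) = (12*t + (6*(-2) + 0))/6 = (12*t + (-12 + 0))/6 = (12*t - 12)/6 = (-12 + 12*t)/6 = -2 + 2*t)
H = 0 (H = (8 + (-3 - 1*5**3))*(0*(-1)) = (8 + (-3 - 1*125))*0 = (8 + (-3 - 125))*0 = (8 - 128)*0 = -120*0 = 0)
H + R(-19, 10) = 0 + (-2 + 2*(-19)) = 0 + (-2 - 38) = 0 - 40 = -40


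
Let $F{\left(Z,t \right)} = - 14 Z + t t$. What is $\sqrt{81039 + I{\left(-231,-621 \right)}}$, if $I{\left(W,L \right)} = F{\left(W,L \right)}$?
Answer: $17 \sqrt{1626} \approx 685.5$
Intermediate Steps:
$F{\left(Z,t \right)} = t^{2} - 14 Z$ ($F{\left(Z,t \right)} = - 14 Z + t^{2} = t^{2} - 14 Z$)
$I{\left(W,L \right)} = L^{2} - 14 W$
$\sqrt{81039 + I{\left(-231,-621 \right)}} = \sqrt{81039 - \left(-3234 - \left(-621\right)^{2}\right)} = \sqrt{81039 + \left(385641 + 3234\right)} = \sqrt{81039 + 388875} = \sqrt{469914} = 17 \sqrt{1626}$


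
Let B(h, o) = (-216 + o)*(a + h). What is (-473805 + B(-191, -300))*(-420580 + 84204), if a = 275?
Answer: 173956512024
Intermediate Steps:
B(h, o) = (-216 + o)*(275 + h)
(-473805 + B(-191, -300))*(-420580 + 84204) = (-473805 + (-59400 - 216*(-191) + 275*(-300) - 191*(-300)))*(-420580 + 84204) = (-473805 + (-59400 + 41256 - 82500 + 57300))*(-336376) = (-473805 - 43344)*(-336376) = -517149*(-336376) = 173956512024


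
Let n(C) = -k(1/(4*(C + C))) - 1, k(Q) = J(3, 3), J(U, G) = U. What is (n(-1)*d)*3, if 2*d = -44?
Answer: 264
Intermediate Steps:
d = -22 (d = (½)*(-44) = -22)
k(Q) = 3
n(C) = -4 (n(C) = -1*3 - 1 = -3 - 1 = -4)
(n(-1)*d)*3 = -4*(-22)*3 = 88*3 = 264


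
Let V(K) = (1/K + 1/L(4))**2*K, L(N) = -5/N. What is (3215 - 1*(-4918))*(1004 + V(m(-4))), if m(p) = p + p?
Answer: 1621972323/200 ≈ 8.1099e+6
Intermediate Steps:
m(p) = 2*p
V(K) = K*(-4/5 + 1/K)**2 (V(K) = (1/K + 1/(-5/4))**2*K = (1/K - 4/5)**2*K = (-4/5 + 1/K)**2*K = K*(-4/5 + 1/K)**2)
(3215 - 1*(-4918))*(1004 + V(m(-4))) = (3215 - 1*(-4918))*(1004 + (-5 + 4*(2*(-4)))**2/(25*((2*(-4))))) = (3215 + 4918)*(1004 + (1/25)*(-5 + 4*(-8))**2/(-8)) = 8133*(1004 + (1/25)*(-1/8)*(-5 - 32)**2) = 8133*(1004 + (1/25)*(-1/8)*(-37)**2) = 8133*(1004 + (1/25)*(-1/8)*1369) = 8133*(1004 - 1369/200) = 8133*(199431/200) = 1621972323/200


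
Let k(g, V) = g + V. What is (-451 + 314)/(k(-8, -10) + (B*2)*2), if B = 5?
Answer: -137/2 ≈ -68.500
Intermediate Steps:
k(g, V) = V + g
(-451 + 314)/(k(-8, -10) + (B*2)*2) = (-451 + 314)/((-10 - 8) + (5*2)*2) = -137/(-18 + 10*2) = -137/(-18 + 20) = -137/2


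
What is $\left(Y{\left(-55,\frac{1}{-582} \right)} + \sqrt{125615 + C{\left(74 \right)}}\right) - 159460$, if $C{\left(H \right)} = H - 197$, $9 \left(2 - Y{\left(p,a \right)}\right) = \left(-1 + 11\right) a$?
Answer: $- \frac{417620497}{2619} + 2 \sqrt{31373} \approx -1.591 \cdot 10^{5}$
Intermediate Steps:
$Y{\left(p,a \right)} = 2 - \frac{10 a}{9}$ ($Y{\left(p,a \right)} = 2 - \frac{\left(-1 + 11\right) a}{9} = 2 - \frac{10 a}{9}$)
$C{\left(H \right)} = -197 + H$ ($C{\left(H \right)} = H - 197 = -197 + H$)
$\left(Y{\left(-55,\frac{1}{-582} \right)} + \sqrt{125615 + C{\left(74 \right)}}\right) - 159460 = \left(\left(2 - \frac{10}{9 \left(-582\right)}\right) + \sqrt{125615 + \left(-197 + 74\right)}\right) - 159460 = \left(\left(2 - - \frac{5}{2619}\right) + \sqrt{125615 - 123}\right) - 159460 = \left(\left(2 + \frac{5}{2619}\right) + \sqrt{125492}\right) - 159460 = \left(\frac{5243}{2619} + 2 \sqrt{31373}\right) - 159460 = - \frac{417620497}{2619} + 2 \sqrt{31373}$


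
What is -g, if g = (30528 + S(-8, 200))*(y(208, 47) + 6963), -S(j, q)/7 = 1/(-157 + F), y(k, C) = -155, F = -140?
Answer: -61726930984/297 ≈ -2.0783e+8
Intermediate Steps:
S(j, q) = 7/297 (S(j, q) = -7/(-157 - 140) = -7/(-297) = -7*(-1/297) = 7/297)
g = 61726930984/297 (g = (30528 + 7/297)*(-155 + 6963) = (9066823/297)*6808 = 61726930984/297 ≈ 2.0783e+8)
-g = -1*61726930984/297 = -61726930984/297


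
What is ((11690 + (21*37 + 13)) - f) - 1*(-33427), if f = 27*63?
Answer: 44206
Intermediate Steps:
f = 1701
((11690 + (21*37 + 13)) - f) - 1*(-33427) = ((11690 + (21*37 + 13)) - 1*1701) - 1*(-33427) = ((11690 + (777 + 13)) - 1701) + 33427 = ((11690 + 790) - 1701) + 33427 = (12480 - 1701) + 33427 = 10779 + 33427 = 44206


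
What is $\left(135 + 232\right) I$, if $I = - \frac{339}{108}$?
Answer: $- \frac{41471}{36} \approx -1152.0$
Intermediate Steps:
$I = - \frac{113}{36}$ ($I = \left(-339\right) \frac{1}{108} = - \frac{113}{36} \approx -3.1389$)
$\left(135 + 232\right) I = \left(135 + 232\right) \left(- \frac{113}{36}\right) = 367 \left(- \frac{113}{36}\right) = - \frac{41471}{36}$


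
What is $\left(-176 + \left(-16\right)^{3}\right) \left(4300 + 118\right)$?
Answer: $-18873696$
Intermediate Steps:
$\left(-176 + \left(-16\right)^{3}\right) \left(4300 + 118\right) = \left(-176 - 4096\right) 4418 = \left(-4272\right) 4418 = -18873696$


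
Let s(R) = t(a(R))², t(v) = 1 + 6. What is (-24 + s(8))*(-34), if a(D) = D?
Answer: -850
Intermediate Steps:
t(v) = 7
s(R) = 49 (s(R) = 7² = 49)
(-24 + s(8))*(-34) = (-24 + 49)*(-34) = 25*(-34) = -850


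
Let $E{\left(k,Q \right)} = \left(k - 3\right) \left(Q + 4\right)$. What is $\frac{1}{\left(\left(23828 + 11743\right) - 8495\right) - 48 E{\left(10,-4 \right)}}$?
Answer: $\frac{1}{27076} \approx 3.6933 \cdot 10^{-5}$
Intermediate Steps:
$E{\left(k,Q \right)} = \left(-3 + k\right) \left(4 + Q\right)$
$\frac{1}{\left(\left(23828 + 11743\right) - 8495\right) - 48 E{\left(10,-4 \right)}} = \frac{1}{\left(\left(23828 + 11743\right) - 8495\right) - 48 \left(-12 - -12 + 4 \cdot 10 - 40\right)} = \frac{1}{\left(35571 - 8495\right) - 48 \left(-12 + 12 + 40 - 40\right)} = \frac{1}{27076 - 0} = \frac{1}{27076 + 0} = \frac{1}{27076}$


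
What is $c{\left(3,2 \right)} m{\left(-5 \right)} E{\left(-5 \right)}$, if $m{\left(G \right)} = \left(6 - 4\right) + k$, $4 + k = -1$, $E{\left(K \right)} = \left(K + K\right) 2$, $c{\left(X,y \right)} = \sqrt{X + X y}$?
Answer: $180$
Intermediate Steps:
$E{\left(K \right)} = 4 K$ ($E{\left(K \right)} = 2 K 2 = 4 K$)
$k = -5$ ($k = -4 - 1 = -5$)
$m{\left(G \right)} = -3$ ($m{\left(G \right)} = \left(6 - 4\right) - 5 = 2 - 5 = -3$)
$c{\left(3,2 \right)} m{\left(-5 \right)} E{\left(-5 \right)} = \sqrt{3 \left(1 + 2\right)} \left(-3\right) 4 \left(-5\right) = \sqrt{3 \cdot 3} \left(-3\right) \left(-20\right) = \sqrt{9} \left(-3\right) \left(-20\right) = 3 \left(-3\right) \left(-20\right) = \left(-9\right) \left(-20\right) = 180$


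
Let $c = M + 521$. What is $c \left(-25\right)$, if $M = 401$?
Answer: $-23050$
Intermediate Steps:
$c = 922$ ($c = 401 + 521 = 922$)
$c \left(-25\right) = 922 \left(-25\right) = -23050$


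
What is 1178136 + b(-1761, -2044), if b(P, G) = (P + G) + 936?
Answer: 1175267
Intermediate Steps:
b(P, G) = 936 + G + P (b(P, G) = (G + P) + 936 = 936 + G + P)
1178136 + b(-1761, -2044) = 1178136 + (936 - 2044 - 1761) = 1178136 - 2869 = 1175267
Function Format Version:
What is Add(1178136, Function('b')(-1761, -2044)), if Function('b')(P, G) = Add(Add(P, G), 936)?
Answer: 1175267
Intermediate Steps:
Function('b')(P, G) = Add(936, G, P) (Function('b')(P, G) = Add(Add(G, P), 936) = Add(936, G, P))
Add(1178136, Function('b')(-1761, -2044)) = Add(1178136, Add(936, -2044, -1761)) = Add(1178136, -2869) = 1175267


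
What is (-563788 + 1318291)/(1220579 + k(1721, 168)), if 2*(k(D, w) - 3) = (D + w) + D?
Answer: 754503/1222387 ≈ 0.61724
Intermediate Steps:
k(D, w) = 3 + D + w/2 (k(D, w) = 3 + ((D + w) + D)/2 = 3 + (w + 2*D)/2 = 3 + (D + w/2) = 3 + D + w/2)
(-563788 + 1318291)/(1220579 + k(1721, 168)) = (-563788 + 1318291)/(1220579 + (3 + 1721 + (½)*168)) = 754503/(1220579 + (3 + 1721 + 84)) = 754503/(1220579 + 1808) = 754503/1222387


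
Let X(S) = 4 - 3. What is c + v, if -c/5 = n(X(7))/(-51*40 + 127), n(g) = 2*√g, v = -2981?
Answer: -5702643/1913 ≈ -2981.0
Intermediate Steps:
X(S) = 1
c = 10/1913 (c = -5*2*√1/(-51*40 + 127) = -5*2*1/(-2040 + 127) = -10/(-1913) = -10*(-1)/1913 = -5*(-2/1913) = 10/1913 ≈ 0.0052274)
c + v = 10/1913 - 2981 = -5702643/1913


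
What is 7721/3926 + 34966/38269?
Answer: 432751465/150244094 ≈ 2.8803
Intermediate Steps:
7721/3926 + 34966/38269 = 432751465/150244094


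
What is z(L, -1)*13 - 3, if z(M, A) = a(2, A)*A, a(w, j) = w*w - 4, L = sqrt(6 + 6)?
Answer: -3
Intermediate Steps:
L = 2*sqrt(3) (L = sqrt(12) = 2*sqrt(3) ≈ 3.4641)
a(w, j) = -4 + w**2 (a(w, j) = w**2 - 4 = -4 + w**2)
z(M, A) = 0 (z(M, A) = (-4 + 2**2)*A = (-4 + 4)*A = 0*A = 0)
z(L, -1)*13 - 3 = 0*13 - 3 = 0 - 3 = -3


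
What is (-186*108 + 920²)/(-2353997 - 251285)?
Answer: -413156/1302641 ≈ -0.31717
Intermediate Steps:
(-186*108 + 920²)/(-2353997 - 251285) = (-20088 + 846400)/(-2605282) = 826312*(-1/2605282) = -413156/1302641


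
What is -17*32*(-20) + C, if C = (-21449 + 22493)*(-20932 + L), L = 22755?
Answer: 1914092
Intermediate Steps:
C = 1903212 (C = (-21449 + 22493)*(-20932 + 22755) = 1044*1823 = 1903212)
-17*32*(-20) + C = -17*32*(-20) + 1903212 = -544*(-20) + 1903212 = 10880 + 1903212 = 1914092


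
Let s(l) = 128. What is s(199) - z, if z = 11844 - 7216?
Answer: -4500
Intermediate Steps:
z = 4628
s(199) - z = 128 - 1*4628 = 128 - 4628 = -4500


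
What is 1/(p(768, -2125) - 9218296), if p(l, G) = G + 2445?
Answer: -1/9217976 ≈ -1.0848e-7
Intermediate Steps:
p(l, G) = 2445 + G
1/(p(768, -2125) - 9218296) = 1/((2445 - 2125) - 9218296) = 1/(320 - 9218296) = 1/(-9217976) = -1/9217976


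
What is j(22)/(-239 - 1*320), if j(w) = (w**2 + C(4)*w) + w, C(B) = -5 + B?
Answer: -484/559 ≈ -0.86583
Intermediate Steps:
j(w) = w**2 (j(w) = (w**2 + (-5 + 4)*w) + w = (w**2 - w) + w = w**2)
j(22)/(-239 - 1*320) = 22**2/(-239 - 1*320) = 484/(-239 - 320) = 484/(-559) = 484*(-1/559) = -484/559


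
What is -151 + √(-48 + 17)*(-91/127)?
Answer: -151 - 91*I*√31/127 ≈ -151.0 - 3.9895*I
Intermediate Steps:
-151 + √(-48 + 17)*(-91/127) = -151 + √(-31)*(-91*1/127) = -151 + (I*√31)*(-91/127) = -151 - 91*I*√31/127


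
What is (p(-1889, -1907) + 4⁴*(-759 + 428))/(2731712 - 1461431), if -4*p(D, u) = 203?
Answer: -113049/1693708 ≈ -0.066746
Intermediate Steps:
p(D, u) = -203/4 (p(D, u) = -¼*203 = -203/4)
(p(-1889, -1907) + 4⁴*(-759 + 428))/(2731712 - 1461431) = (-203/4 + 4⁴*(-759 + 428))/(2731712 - 1461431) = (-203/4 + 256*(-331))/1270281 = (-203/4 - 84736)*(1/1270281) = -339147/4*1/1270281 = -113049/1693708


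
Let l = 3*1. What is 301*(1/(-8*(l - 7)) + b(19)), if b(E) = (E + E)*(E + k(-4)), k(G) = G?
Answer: 5490541/32 ≈ 1.7158e+5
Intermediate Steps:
l = 3
b(E) = 2*E*(-4 + E) (b(E) = (E + E)*(E - 4) = (2*E)*(-4 + E) = 2*E*(-4 + E))
301*(1/(-8*(l - 7)) + b(19)) = 301*(1/(-8*(3 - 7)) + 2*19*(-4 + 19)) = 301*(1/(-8*(-4)) + 2*19*15) = 301*(1/32 + 570) = 301*(18241/32) = 5490541/32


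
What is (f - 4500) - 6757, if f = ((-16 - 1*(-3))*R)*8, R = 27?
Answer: -14065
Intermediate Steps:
f = -2808 (f = ((-16 - 1*(-3))*27)*8 = ((-16 + 3)*27)*8 = -13*27*8 = -351*8 = -2808)
(f - 4500) - 6757 = (-2808 - 4500) - 6757 = -7308 - 6757 = -14065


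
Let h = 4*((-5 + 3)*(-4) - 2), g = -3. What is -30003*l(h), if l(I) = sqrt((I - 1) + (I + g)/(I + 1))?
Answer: -60006*sqrt(149)/5 ≈ -1.4649e+5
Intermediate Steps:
h = 24 (h = 4*(-2*(-4) - 2) = 4*(8 - 2) = 4*6 = 24)
l(I) = sqrt(-1 + I + (-3 + I)/(1 + I)) (l(I) = sqrt((I - 1) + (I - 3)/(I + 1)) = sqrt((-1 + I) + (-3 + I)/(1 + I)) = sqrt(-1 + I + (-3 + I)/(1 + I)))
-30003*l(h) = -30003*sqrt(-4 + 24 + 24**2)/sqrt(1 + 24) = -30003*sqrt(-4 + 24 + 576)/5 = -30003*2*sqrt(149)/5 = -60006*sqrt(149)/5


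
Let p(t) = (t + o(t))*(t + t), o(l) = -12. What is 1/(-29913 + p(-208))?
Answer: 1/61607 ≈ 1.6232e-5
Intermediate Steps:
p(t) = 2*t*(-12 + t) (p(t) = (t - 12)*(t + t) = (-12 + t)*(2*t) = 2*t*(-12 + t))
1/(-29913 + p(-208)) = 1/(-29913 + 2*(-208)*(-12 - 208)) = 1/(-29913 + 2*(-208)*(-220)) = 1/(-29913 + 91520) = 1/61607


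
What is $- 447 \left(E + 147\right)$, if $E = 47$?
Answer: $-86718$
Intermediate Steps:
$- 447 \left(E + 147\right) = - 447 \left(47 + 147\right) = \left(-447\right) 194 = -86718$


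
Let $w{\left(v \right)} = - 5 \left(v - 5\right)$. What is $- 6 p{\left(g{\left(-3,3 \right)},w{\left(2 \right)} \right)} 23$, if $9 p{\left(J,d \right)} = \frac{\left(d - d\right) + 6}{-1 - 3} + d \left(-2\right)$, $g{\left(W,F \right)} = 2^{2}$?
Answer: $483$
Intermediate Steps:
$g{\left(W,F \right)} = 4$
$w{\left(v \right)} = 25 - 5 v$ ($w{\left(v \right)} = - 5 \left(-5 + v\right) = 25 - 5 v$)
$p{\left(J,d \right)} = - \frac{1}{6} - \frac{2 d}{9}$ ($p{\left(J,d \right)} = \frac{\frac{\left(d - d\right) + 6}{-1 - 3} + d \left(-2\right)}{9} = \frac{\frac{0 + 6}{-4} - 2 d}{9} = \frac{6 \left(- \frac{1}{4}\right) - 2 d}{9} = \frac{- \frac{3}{2} - 2 d}{9} = - \frac{1}{6} - \frac{2 d}{9}$)
$- 6 p{\left(g{\left(-3,3 \right)},w{\left(2 \right)} \right)} 23 = - 6 \left(- \frac{1}{6} - \frac{2 \left(25 - 10\right)}{9}\right) 23 = - 6 \left(- \frac{1}{6} - \frac{10}{3}\right) 23 = \left(-6\right) \left(- \frac{7}{2}\right) 23 = 21 \cdot 23 = 483$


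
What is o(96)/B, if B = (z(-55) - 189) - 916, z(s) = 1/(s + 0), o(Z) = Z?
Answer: -660/7597 ≈ -0.086876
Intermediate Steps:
z(s) = 1/s
B = -60776/55 (B = (1/(-55) - 189) - 916 = (-1/55 - 189) - 916 = -10396/55 - 916 = -60776/55 ≈ -1105.0)
o(96)/B = 96/(-60776/55) = 96*(-55/60776) = -660/7597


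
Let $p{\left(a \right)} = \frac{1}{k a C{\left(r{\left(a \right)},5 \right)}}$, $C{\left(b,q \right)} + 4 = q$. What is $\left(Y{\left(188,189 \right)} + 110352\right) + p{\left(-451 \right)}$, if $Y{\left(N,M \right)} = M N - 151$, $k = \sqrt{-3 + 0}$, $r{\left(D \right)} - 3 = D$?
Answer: $145733 + \frac{i \sqrt{3}}{1353} \approx 1.4573 \cdot 10^{5} + 0.0012802 i$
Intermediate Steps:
$r{\left(D \right)} = 3 + D$
$C{\left(b,q \right)} = -4 + q$
$k = i \sqrt{3}$ ($k = \sqrt{-3} = i \sqrt{3} \approx 1.732 i$)
$Y{\left(N,M \right)} = -151 + M N$
$p{\left(a \right)} = - \frac{i \sqrt{3}}{3 a}$ ($p{\left(a \right)} = \frac{1}{i \sqrt{3} a \left(-4 + 5\right)} = \frac{1}{i \sqrt{3} a 1} = \frac{1}{i \sqrt{3} a} = \frac{1}{i a \sqrt{3}} = - \frac{i \sqrt{3}}{3 a}$)
$\left(Y{\left(188,189 \right)} + 110352\right) + p{\left(-451 \right)} = \left(\left(-151 + 189 \cdot 188\right) + 110352\right) - \frac{i \sqrt{3}}{3 \left(-451\right)} = \left(\left(-151 + 35532\right) + 110352\right) - \frac{1}{3} i \sqrt{3} \left(- \frac{1}{451}\right) = \left(35381 + 110352\right) + \frac{i \sqrt{3}}{1353} = 145733 + \frac{i \sqrt{3}}{1353}$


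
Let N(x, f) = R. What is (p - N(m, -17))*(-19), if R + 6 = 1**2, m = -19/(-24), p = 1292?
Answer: -24643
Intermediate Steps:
m = 19/24 (m = -19*(-1/24) = 19/24 ≈ 0.79167)
R = -5 (R = -6 + 1**2 = -6 + 1 = -5)
N(x, f) = -5
(p - N(m, -17))*(-19) = (1292 - 1*(-5))*(-19) = (1292 + 5)*(-19) = 1297*(-19) = -24643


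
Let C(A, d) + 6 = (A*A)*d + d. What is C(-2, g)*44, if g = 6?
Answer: 1056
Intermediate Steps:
C(A, d) = -6 + d + d*A² (C(A, d) = -6 + ((A*A)*d + d) = -6 + (A²*d + d) = -6 + (d*A² + d) = -6 + (d + d*A²) = -6 + d + d*A²)
C(-2, g)*44 = (-6 + 6 + 6*(-2)²)*44 = (-6 + 6 + 6*4)*44 = (-6 + 6 + 24)*44 = 24*44 = 1056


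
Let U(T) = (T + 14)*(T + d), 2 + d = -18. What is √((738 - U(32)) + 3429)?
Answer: √3615 ≈ 60.125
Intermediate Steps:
d = -20 (d = -2 - 18 = -20)
U(T) = (-20 + T)*(14 + T) (U(T) = (T + 14)*(T - 20) = (14 + T)*(-20 + T) = (-20 + T)*(14 + T))
√((738 - U(32)) + 3429) = √((738 - (-280 + 32² - 6*32)) + 3429) = √((738 - (-280 + 1024 - 192)) + 3429) = √((738 - 1*552) + 3429) = √((738 - 552) + 3429) = √(186 + 3429) = √3615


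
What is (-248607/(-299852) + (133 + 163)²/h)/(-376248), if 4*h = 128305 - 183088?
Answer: 91467894047/6180547680060768 ≈ 1.4799e-5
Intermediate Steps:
h = -54783/4 (h = (128305 - 183088)/4 = (¼)*(-54783) = -54783/4 ≈ -13696.)
(-248607/(-299852) + (133 + 163)²/h)/(-376248) = (-248607/(-299852) + (133 + 163)²/(-54783/4))/(-376248) = (-248607*(-1/299852) + 296²*(-4/54783))*(-1/376248) = (248607/299852 + 87616*(-4/54783))*(-1/376248) = (248607/299852 - 350464/54783)*(-1/376248) = -91467894047/16426792116*(-1/376248) = 91467894047/6180547680060768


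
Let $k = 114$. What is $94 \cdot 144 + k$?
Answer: $13650$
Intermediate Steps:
$94 \cdot 144 + k = 94 \cdot 144 + 114 = 13536 + 114 = 13650$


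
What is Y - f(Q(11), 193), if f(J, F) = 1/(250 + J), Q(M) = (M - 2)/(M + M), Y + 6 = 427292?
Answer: 2353918552/5509 ≈ 4.2729e+5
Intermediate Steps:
Y = 427286 (Y = -6 + 427292 = 427286)
Q(M) = (-2 + M)/(2*M) (Q(M) = (-2 + M)/((2*M)) = (-2 + M)*(1/(2*M)) = (-2 + M)/(2*M))
Y - f(Q(11), 193) = 427286 - 1/(250 + (½)*(-2 + 11)/11) = 427286 - 1/(250 + (½)*(1/11)*9) = 427286 - 1/(250 + 9/22) = 427286 - 1/5509/22 = 427286 - 1*22/5509 = 427286 - 22/5509 = 2353918552/5509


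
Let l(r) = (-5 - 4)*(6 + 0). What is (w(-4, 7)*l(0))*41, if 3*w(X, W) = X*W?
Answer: 20664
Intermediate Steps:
w(X, W) = W*X/3 (w(X, W) = (X*W)/3 = (W*X)/3 = W*X/3)
l(r) = -54 (l(r) = -9*6 = -54)
(w(-4, 7)*l(0))*41 = (((⅓)*7*(-4))*(-54))*41 = -28/3*(-54)*41 = 504*41 = 20664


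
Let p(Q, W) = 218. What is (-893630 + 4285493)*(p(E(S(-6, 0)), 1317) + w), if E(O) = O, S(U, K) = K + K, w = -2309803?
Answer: -7833795906855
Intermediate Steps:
S(U, K) = 2*K
(-893630 + 4285493)*(p(E(S(-6, 0)), 1317) + w) = (-893630 + 4285493)*(218 - 2309803) = 3391863*(-2309585) = -7833795906855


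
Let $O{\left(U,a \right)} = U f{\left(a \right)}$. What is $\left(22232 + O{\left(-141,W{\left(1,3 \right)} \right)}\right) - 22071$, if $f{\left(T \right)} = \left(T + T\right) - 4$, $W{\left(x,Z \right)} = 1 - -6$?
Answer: $-1249$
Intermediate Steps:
$W{\left(x,Z \right)} = 7$ ($W{\left(x,Z \right)} = 1 + 6 = 7$)
$f{\left(T \right)} = -4 + 2 T$ ($f{\left(T \right)} = 2 T - 4 = -4 + 2 T$)
$O{\left(U,a \right)} = U \left(-4 + 2 a\right)$
$\left(22232 + O{\left(-141,W{\left(1,3 \right)} \right)}\right) - 22071 = \left(22232 + 2 \left(-141\right) \left(-2 + 7\right)\right) - 22071 = \left(22232 + 2 \left(-141\right) 5\right) - 22071 = \left(22232 - 1410\right) - 22071 = 20822 - 22071 = -1249$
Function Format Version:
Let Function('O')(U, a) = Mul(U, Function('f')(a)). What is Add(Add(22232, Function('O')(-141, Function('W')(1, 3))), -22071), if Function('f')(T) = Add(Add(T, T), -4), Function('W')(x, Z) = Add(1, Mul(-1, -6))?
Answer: -1249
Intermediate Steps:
Function('W')(x, Z) = 7 (Function('W')(x, Z) = Add(1, 6) = 7)
Function('f')(T) = Add(-4, Mul(2, T)) (Function('f')(T) = Add(Mul(2, T), -4) = Add(-4, Mul(2, T)))
Function('O')(U, a) = Mul(U, Add(-4, Mul(2, a)))
Add(Add(22232, Function('O')(-141, Function('W')(1, 3))), -22071) = Add(Add(22232, Mul(2, -141, Add(-2, 7))), -22071) = Add(Add(22232, Mul(2, -141, 5)), -22071) = Add(Add(22232, -1410), -22071) = Add(20822, -22071) = -1249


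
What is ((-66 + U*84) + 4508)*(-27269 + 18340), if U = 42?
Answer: -71164130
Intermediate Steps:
((-66 + U*84) + 4508)*(-27269 + 18340) = ((-66 + 42*84) + 4508)*(-27269 + 18340) = ((-66 + 3528) + 4508)*(-8929) = (3462 + 4508)*(-8929) = 7970*(-8929) = -71164130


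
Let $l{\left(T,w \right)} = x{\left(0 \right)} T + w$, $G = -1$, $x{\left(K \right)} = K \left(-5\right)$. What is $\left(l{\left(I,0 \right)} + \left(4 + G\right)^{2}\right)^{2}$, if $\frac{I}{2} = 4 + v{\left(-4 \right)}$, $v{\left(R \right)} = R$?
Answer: $81$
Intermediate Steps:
$x{\left(K \right)} = - 5 K$
$I = 0$ ($I = 2 \left(4 - 4\right) = 2 \cdot 0 = 0$)
$l{\left(T,w \right)} = w$ ($l{\left(T,w \right)} = \left(-5\right) 0 T + w = 0 T + w = 0 + w = w$)
$\left(l{\left(I,0 \right)} + \left(4 + G\right)^{2}\right)^{2} = \left(0 + \left(4 - 1\right)^{2}\right)^{2} = \left(0 + 3^{2}\right)^{2} = \left(0 + 9\right)^{2} = 9^{2} = 81$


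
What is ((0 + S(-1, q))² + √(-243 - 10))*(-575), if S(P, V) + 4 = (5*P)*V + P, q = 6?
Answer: -704375 - 575*I*√253 ≈ -7.0438e+5 - 9145.9*I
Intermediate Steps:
S(P, V) = -4 + P + 5*P*V (S(P, V) = -4 + ((5*P)*V + P) = -4 + (5*P*V + P) = -4 + (P + 5*P*V) = -4 + P + 5*P*V)
((0 + S(-1, q))² + √(-243 - 10))*(-575) = ((0 + (-4 - 1 + 5*(-1)*6))² + √(-243 - 10))*(-575) = ((0 + (-4 - 1 - 30))² + √(-253))*(-575) = ((0 - 35)² + I*√253)*(-575) = ((-35)² + I*√253)*(-575) = (1225 + I*√253)*(-575) = -704375 - 575*I*√253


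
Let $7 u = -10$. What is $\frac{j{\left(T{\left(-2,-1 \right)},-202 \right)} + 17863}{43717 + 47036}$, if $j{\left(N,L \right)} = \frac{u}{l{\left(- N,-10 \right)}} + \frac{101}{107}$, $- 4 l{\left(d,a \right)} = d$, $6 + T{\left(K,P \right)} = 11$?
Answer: $\frac{4459746}{22657999} \approx 0.19683$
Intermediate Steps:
$T{\left(K,P \right)} = 5$ ($T{\left(K,P \right)} = -6 + 11 = 5$)
$l{\left(d,a \right)} = - \frac{d}{4}$
$u = - \frac{10}{7}$ ($u = \frac{1}{7} \left(-10\right) = - \frac{10}{7} \approx -1.4286$)
$j{\left(N,L \right)} = \frac{101}{107} - \frac{40}{7 N}$ ($j{\left(N,L \right)} = - \frac{10}{7 \left(- \frac{\left(-1\right) N}{4}\right)} + \frac{101}{107} = - \frac{10}{7 \frac{N}{4}} + 101 \cdot \frac{1}{107} = - \frac{10 \frac{4}{N}}{7} + \frac{101}{107} = - \frac{40}{7 N} + \frac{101}{107} = \frac{101}{107} - \frac{40}{7 N}$)
$\frac{j{\left(T{\left(-2,-1 \right)},-202 \right)} + 17863}{43717 + 47036} = \frac{\frac{-4280 + 707 \cdot 5}{749 \cdot 5} + 17863}{43717 + 47036} = \frac{\frac{1}{749} \cdot \frac{1}{5} \left(-4280 + 3535\right) + 17863}{90753} = \left(\frac{1}{749} \cdot \frac{1}{5} \left(-745\right) + 17863\right) \frac{1}{90753} = \left(- \frac{149}{749} + 17863\right) \frac{1}{90753} = \frac{13379238}{749} \cdot \frac{1}{90753} = \frac{4459746}{22657999}$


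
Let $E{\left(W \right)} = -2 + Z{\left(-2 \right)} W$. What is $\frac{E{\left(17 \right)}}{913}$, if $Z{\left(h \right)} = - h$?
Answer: $\frac{32}{913} \approx 0.035049$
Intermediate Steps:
$E{\left(W \right)} = -2 + 2 W$ ($E{\left(W \right)} = -2 + \left(-1\right) \left(-2\right) W = -2 + 2 W$)
$\frac{E{\left(17 \right)}}{913} = \frac{-2 + 2 \cdot 17}{913} = \left(-2 + 34\right) \frac{1}{913} = 32 \cdot \frac{1}{913} = \frac{32}{913}$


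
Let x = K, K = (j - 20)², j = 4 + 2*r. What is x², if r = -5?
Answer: 456976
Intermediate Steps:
j = -6 (j = 4 + 2*(-5) = 4 - 10 = -6)
K = 676 (K = (-6 - 20)² = (-26)² = 676)
x = 676
x² = 676² = 456976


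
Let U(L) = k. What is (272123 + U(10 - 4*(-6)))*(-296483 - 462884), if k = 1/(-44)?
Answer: -9092213190837/44 ≈ -2.0664e+11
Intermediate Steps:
k = -1/44 ≈ -0.022727
U(L) = -1/44
(272123 + U(10 - 4*(-6)))*(-296483 - 462884) = (272123 - 1/44)*(-296483 - 462884) = (11973411/44)*(-759367) = -9092213190837/44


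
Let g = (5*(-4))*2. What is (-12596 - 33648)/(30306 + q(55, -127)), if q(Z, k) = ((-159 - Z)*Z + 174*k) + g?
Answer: 23122/1801 ≈ 12.838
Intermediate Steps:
g = -40 (g = -20*2 = -40)
q(Z, k) = -40 + 174*k + Z*(-159 - Z) (q(Z, k) = ((-159 - Z)*Z + 174*k) - 40 = (Z*(-159 - Z) + 174*k) - 40 = (174*k + Z*(-159 - Z)) - 40 = -40 + 174*k + Z*(-159 - Z))
(-12596 - 33648)/(30306 + q(55, -127)) = (-12596 - 33648)/(30306 + (-40 - 1*55² - 159*55 + 174*(-127))) = -46244/(30306 + (-40 - 1*3025 - 8745 - 22098)) = -46244/(30306 + (-40 - 3025 - 8745 - 22098)) = -46244/(30306 - 33908) = -46244/(-3602) = -46244*(-1/3602) = 23122/1801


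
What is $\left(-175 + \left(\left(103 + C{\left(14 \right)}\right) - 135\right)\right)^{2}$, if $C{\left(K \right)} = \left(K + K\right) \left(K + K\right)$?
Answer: $332929$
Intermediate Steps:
$C{\left(K \right)} = 4 K^{2}$ ($C{\left(K \right)} = 2 K 2 K = 4 K^{2}$)
$\left(-175 + \left(\left(103 + C{\left(14 \right)}\right) - 135\right)\right)^{2} = \left(-175 + \left(\left(103 + 4 \cdot 14^{2}\right) - 135\right)\right)^{2} = \left(-175 + \left(\left(103 + 4 \cdot 196\right) - 135\right)\right)^{2} = \left(-175 + \left(\left(103 + 784\right) - 135\right)\right)^{2} = \left(-175 + \left(887 - 135\right)\right)^{2} = \left(-175 + 752\right)^{2} = 577^{2} = 332929$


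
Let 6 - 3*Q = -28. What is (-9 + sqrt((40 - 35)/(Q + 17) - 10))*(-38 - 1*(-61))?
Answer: -207 + 23*I*sqrt(2839)/17 ≈ -207.0 + 72.088*I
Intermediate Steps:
Q = 34/3 (Q = 2 - 1/3*(-28) = 2 + 28/3 = 34/3 ≈ 11.333)
(-9 + sqrt((40 - 35)/(Q + 17) - 10))*(-38 - 1*(-61)) = (-9 + sqrt((40 - 35)/(34/3 + 17) - 10))*(-38 - 1*(-61)) = (-9 + sqrt(5/(85/3) - 10))*(-38 + 61) = (-9 + sqrt(5*(3/85) - 10))*23 = (-9 + sqrt(3/17 - 10))*23 = (-9 + sqrt(-167/17))*23 = (-9 + I*sqrt(2839)/17)*23 = -207 + 23*I*sqrt(2839)/17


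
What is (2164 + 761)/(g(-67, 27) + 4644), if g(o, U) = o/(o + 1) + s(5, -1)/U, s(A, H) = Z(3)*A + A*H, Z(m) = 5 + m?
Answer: 1737450/2759909 ≈ 0.62953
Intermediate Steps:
s(A, H) = 8*A + A*H (s(A, H) = (5 + 3)*A + A*H = 8*A + A*H)
g(o, U) = 35/U + o/(1 + o) (g(o, U) = o/(o + 1) + (5*(8 - 1))/U = o/(1 + o) + (5*7)/U = o/(1 + o) + 35/U = 35/U + o/(1 + o))
(2164 + 761)/(g(-67, 27) + 4644) = (2164 + 761)/((35 + 35*(-67) + 27*(-67))/(27*(1 - 67)) + 4644) = 2925/((1/27)*(35 - 2345 - 1809)/(-66) + 4644) = 2925/((1/27)*(-1/66)*(-4119) + 4644) = 2925/(1373/594 + 4644) = 2925/(2759909/594) = 2925*(594/2759909) = 1737450/2759909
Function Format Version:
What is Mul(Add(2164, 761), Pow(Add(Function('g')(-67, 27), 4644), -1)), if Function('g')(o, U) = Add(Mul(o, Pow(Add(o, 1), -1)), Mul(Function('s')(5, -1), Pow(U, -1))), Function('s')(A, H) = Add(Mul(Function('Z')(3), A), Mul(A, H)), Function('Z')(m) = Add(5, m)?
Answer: Rational(1737450, 2759909) ≈ 0.62953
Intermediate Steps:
Function('s')(A, H) = Add(Mul(8, A), Mul(A, H)) (Function('s')(A, H) = Add(Mul(Add(5, 3), A), Mul(A, H)) = Add(Mul(8, A), Mul(A, H)))
Function('g')(o, U) = Add(Mul(35, Pow(U, -1)), Mul(o, Pow(Add(1, o), -1))) (Function('g')(o, U) = Add(Mul(o, Pow(Add(o, 1), -1)), Mul(Mul(5, Add(8, -1)), Pow(U, -1))) = Add(Mul(o, Pow(Add(1, o), -1)), Mul(Mul(5, 7), Pow(U, -1))) = Add(Mul(o, Pow(Add(1, o), -1)), Mul(35, Pow(U, -1))) = Add(Mul(35, Pow(U, -1)), Mul(o, Pow(Add(1, o), -1))))
Mul(Add(2164, 761), Pow(Add(Function('g')(-67, 27), 4644), -1)) = Mul(Add(2164, 761), Pow(Add(Mul(Pow(27, -1), Pow(Add(1, -67), -1), Add(35, Mul(35, -67), Mul(27, -67))), 4644), -1)) = Mul(2925, Pow(Add(Mul(Rational(1, 27), Pow(-66, -1), Add(35, -2345, -1809)), 4644), -1)) = Mul(2925, Pow(Add(Mul(Rational(1, 27), Rational(-1, 66), -4119), 4644), -1)) = Mul(2925, Pow(Add(Rational(1373, 594), 4644), -1)) = Mul(2925, Pow(Rational(2759909, 594), -1)) = Mul(2925, Rational(594, 2759909)) = Rational(1737450, 2759909)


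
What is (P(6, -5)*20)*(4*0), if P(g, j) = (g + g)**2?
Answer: 0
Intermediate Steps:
P(g, j) = 4*g**2 (P(g, j) = (2*g)**2 = 4*g**2)
(P(6, -5)*20)*(4*0) = ((4*6**2)*20)*(4*0) = ((4*36)*20)*0 = (144*20)*0 = 2880*0 = 0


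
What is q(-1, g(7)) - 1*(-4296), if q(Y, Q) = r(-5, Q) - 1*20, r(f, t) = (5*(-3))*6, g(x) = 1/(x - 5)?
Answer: 4186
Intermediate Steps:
g(x) = 1/(-5 + x)
r(f, t) = -90 (r(f, t) = -15*6 = -90)
q(Y, Q) = -110 (q(Y, Q) = -90 - 1*20 = -90 - 20 = -110)
q(-1, g(7)) - 1*(-4296) = -110 - 1*(-4296) = -110 + 4296 = 4186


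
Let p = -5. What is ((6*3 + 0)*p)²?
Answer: 8100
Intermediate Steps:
((6*3 + 0)*p)² = ((6*3 + 0)*(-5))² = ((18 + 0)*(-5))² = (18*(-5))² = (-90)² = 8100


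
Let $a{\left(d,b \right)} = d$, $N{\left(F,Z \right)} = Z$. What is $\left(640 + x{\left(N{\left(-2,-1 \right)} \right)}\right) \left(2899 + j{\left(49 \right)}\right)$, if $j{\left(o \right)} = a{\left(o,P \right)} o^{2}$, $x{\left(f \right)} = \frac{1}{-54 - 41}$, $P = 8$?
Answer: $\frac{7329197852}{95} \approx 7.7149 \cdot 10^{7}$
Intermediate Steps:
$x{\left(f \right)} = - \frac{1}{95}$ ($x{\left(f \right)} = \frac{1}{-95} = - \frac{1}{95}$)
$j{\left(o \right)} = o^{3}$ ($j{\left(o \right)} = o o^{2} = o^{3}$)
$\left(640 + x{\left(N{\left(-2,-1 \right)} \right)}\right) \left(2899 + j{\left(49 \right)}\right) = \left(640 - \frac{1}{95}\right) \left(2899 + 49^{3}\right) = \frac{60799 \left(2899 + 117649\right)}{95} = \frac{60799}{95} \cdot 120548 = \frac{7329197852}{95}$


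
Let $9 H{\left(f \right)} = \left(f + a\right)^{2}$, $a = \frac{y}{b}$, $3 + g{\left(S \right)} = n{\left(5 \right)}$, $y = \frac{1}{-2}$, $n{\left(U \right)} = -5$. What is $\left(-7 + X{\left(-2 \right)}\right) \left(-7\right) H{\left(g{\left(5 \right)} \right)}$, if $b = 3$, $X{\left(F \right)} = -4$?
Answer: $\frac{184877}{324} \approx 570.61$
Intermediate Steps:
$y = - \frac{1}{2} \approx -0.5$
$g{\left(S \right)} = -8$ ($g{\left(S \right)} = -3 - 5 = -8$)
$a = - \frac{1}{6}$ ($a = - \frac{1}{2 \cdot 3} = \left(- \frac{1}{2}\right) \frac{1}{3} = - \frac{1}{6} \approx -0.16667$)
$H{\left(f \right)} = \frac{\left(- \frac{1}{6} + f\right)^{2}}{9}$ ($H{\left(f \right)} = \frac{\left(f - \frac{1}{6}\right)^{2}}{9} = \frac{\left(- \frac{1}{6} + f\right)^{2}}{9}$)
$\left(-7 + X{\left(-2 \right)}\right) \left(-7\right) H{\left(g{\left(5 \right)} \right)} = \left(-7 - 4\right) \left(-7\right) \frac{\left(-1 + 6 \left(-8\right)\right)^{2}}{324} = \left(-11\right) \left(-7\right) \frac{\left(-1 - 48\right)^{2}}{324} = 77 \frac{\left(-49\right)^{2}}{324} = 77 \cdot \frac{1}{324} \cdot 2401 = 77 \cdot \frac{2401}{324} = \frac{184877}{324}$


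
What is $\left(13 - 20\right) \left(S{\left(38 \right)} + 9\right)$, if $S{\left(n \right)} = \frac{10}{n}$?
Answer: $- \frac{1232}{19} \approx -64.842$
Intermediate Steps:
$\left(13 - 20\right) \left(S{\left(38 \right)} + 9\right) = \left(13 - 20\right) \left(\frac{10}{38} + 9\right) = \left(13 - 20\right) \left(10 \cdot \frac{1}{38} + 9\right) = - 7 \left(\frac{5}{19} + 9\right) = \left(-7\right) \frac{176}{19} = - \frac{1232}{19}$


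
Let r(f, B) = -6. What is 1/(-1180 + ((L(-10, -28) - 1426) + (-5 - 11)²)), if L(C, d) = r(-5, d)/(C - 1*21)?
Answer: -31/72844 ≈ -0.00042557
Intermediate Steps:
L(C, d) = -6/(-21 + C) (L(C, d) = -6/(C - 1*21) = -6/(C - 21) = -6/(-21 + C))
1/(-1180 + ((L(-10, -28) - 1426) + (-5 - 11)²)) = 1/(-1180 + ((-6/(-21 - 10) - 1426) + (-5 - 11)²)) = 1/(-1180 + ((-6/(-31) - 1426) + (-16)²)) = 1/(-1180 + ((-6*(-1/31) - 1426) + 256)) = 1/(-1180 + ((6/31 - 1426) + 256)) = 1/(-1180 + (-44200/31 + 256)) = 1/(-1180 - 36264/31) = 1/(-72844/31) = -31/72844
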